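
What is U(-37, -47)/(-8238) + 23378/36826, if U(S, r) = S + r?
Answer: 16306779/25281049 ≈ 0.64502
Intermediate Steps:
U(-37, -47)/(-8238) + 23378/36826 = (-37 - 47)/(-8238) + 23378/36826 = -84*(-1/8238) + 23378*(1/36826) = 14/1373 + 11689/18413 = 16306779/25281049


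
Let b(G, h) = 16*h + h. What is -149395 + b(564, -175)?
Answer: -152370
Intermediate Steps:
b(G, h) = 17*h
-149395 + b(564, -175) = -149395 + 17*(-175) = -149395 - 2975 = -152370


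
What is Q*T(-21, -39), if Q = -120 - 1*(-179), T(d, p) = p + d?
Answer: -3540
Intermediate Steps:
T(d, p) = d + p
Q = 59 (Q = -120 + 179 = 59)
Q*T(-21, -39) = 59*(-21 - 39) = 59*(-60) = -3540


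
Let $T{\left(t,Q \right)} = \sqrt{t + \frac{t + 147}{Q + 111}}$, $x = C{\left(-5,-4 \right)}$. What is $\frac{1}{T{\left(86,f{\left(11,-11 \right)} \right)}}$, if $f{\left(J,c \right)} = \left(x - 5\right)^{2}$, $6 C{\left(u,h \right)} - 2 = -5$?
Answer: $\frac{\sqrt{27979930}}{49522} \approx 0.10681$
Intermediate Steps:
$C{\left(u,h \right)} = - \frac{1}{2}$ ($C{\left(u,h \right)} = \frac{1}{3} + \frac{1}{6} \left(-5\right) = \frac{1}{3} - \frac{5}{6} = - \frac{1}{2}$)
$x = - \frac{1}{2} \approx -0.5$
$f{\left(J,c \right)} = \frac{121}{4}$ ($f{\left(J,c \right)} = \left(- \frac{1}{2} - 5\right)^{2} = \left(- \frac{11}{2}\right)^{2} = \frac{121}{4}$)
$T{\left(t,Q \right)} = \sqrt{t + \frac{147 + t}{111 + Q}}$
$\frac{1}{T{\left(86,f{\left(11,-11 \right)} \right)}} = \frac{1}{\sqrt{\frac{147 + 86 + 86 \left(111 + \frac{121}{4}\right)}{111 + \frac{121}{4}}}} = \frac{1}{\sqrt{\frac{147 + 86 + 86 \cdot \frac{565}{4}}{\frac{565}{4}}}} = \frac{1}{\sqrt{\frac{4 \left(147 + 86 + \frac{24295}{2}\right)}{565}}} = \frac{1}{\sqrt{\frac{4}{565} \cdot \frac{24761}{2}}} = \frac{1}{\sqrt{\frac{49522}{565}}} = \frac{1}{\frac{1}{565} \sqrt{27979930}} = \frac{\sqrt{27979930}}{49522}$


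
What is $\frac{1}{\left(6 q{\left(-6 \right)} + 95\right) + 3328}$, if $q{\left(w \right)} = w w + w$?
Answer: $\frac{1}{3603} \approx 0.00027755$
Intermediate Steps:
$q{\left(w \right)} = w + w^{2}$ ($q{\left(w \right)} = w^{2} + w = w + w^{2}$)
$\frac{1}{\left(6 q{\left(-6 \right)} + 95\right) + 3328} = \frac{1}{\left(6 \left(- 6 \left(1 - 6\right)\right) + 95\right) + 3328} = \frac{1}{\left(6 \left(\left(-6\right) \left(-5\right)\right) + 95\right) + 3328} = \frac{1}{\left(6 \cdot 30 + 95\right) + 3328} = \frac{1}{\left(180 + 95\right) + 3328} = \frac{1}{275 + 3328} = \frac{1}{3603}$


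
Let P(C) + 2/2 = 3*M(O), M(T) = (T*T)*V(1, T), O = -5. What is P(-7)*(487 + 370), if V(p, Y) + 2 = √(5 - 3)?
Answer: -129407 + 64275*√2 ≈ -38508.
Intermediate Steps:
V(p, Y) = -2 + √2 (V(p, Y) = -2 + √(5 - 3) = -2 + √2)
M(T) = T²*(-2 + √2) (M(T) = (T*T)*(-2 + √2) = T²*(-2 + √2))
P(C) = -151 + 75*√2 (P(C) = -1 + 3*((-5)²*(-2 + √2)) = -1 + 3*(25*(-2 + √2)) = -1 + 3*(-50 + 25*√2) = -1 + (-150 + 75*√2) = -151 + 75*√2)
P(-7)*(487 + 370) = (-151 + 75*√2)*(487 + 370) = (-151 + 75*√2)*857 = -129407 + 64275*√2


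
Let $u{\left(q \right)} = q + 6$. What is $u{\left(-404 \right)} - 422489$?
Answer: $-422887$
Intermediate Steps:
$u{\left(q \right)} = 6 + q$
$u{\left(-404 \right)} - 422489 = \left(6 - 404\right) - 422489 = -398 - 422489 = -422887$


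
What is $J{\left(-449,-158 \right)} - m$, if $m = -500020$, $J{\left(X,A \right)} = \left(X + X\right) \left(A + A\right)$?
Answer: $783788$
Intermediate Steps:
$J{\left(X,A \right)} = 4 A X$ ($J{\left(X,A \right)} = 2 X 2 A = 4 A X$)
$J{\left(-449,-158 \right)} - m = 4 \left(-158\right) \left(-449\right) - -500020 = 283768 + 500020 = 783788$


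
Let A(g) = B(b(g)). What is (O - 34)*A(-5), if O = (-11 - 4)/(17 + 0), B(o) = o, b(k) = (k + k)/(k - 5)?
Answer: -593/17 ≈ -34.882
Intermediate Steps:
b(k) = 2*k/(-5 + k) (b(k) = (2*k)/(-5 + k) = 2*k/(-5 + k))
O = -15/17 ≈ -0.88235
A(g) = 2*g/(-5 + g)
(O - 34)*A(-5) = (-15/17 - 34)*(2*(-5)/(-5 - 5)) = -1186*(-5)/(17*(-10)) = -1186*(-5)*(-1)/(17*10) = -593/17*1 = -593/17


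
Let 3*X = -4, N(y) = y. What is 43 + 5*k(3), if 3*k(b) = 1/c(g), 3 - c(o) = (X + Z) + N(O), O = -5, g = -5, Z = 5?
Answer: 564/13 ≈ 43.385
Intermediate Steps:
X = -4/3 (X = (⅓)*(-4) = -4/3 ≈ -1.3333)
c(o) = 13/3 (c(o) = 3 - ((-4/3 + 5) - 5) = 3 - (11/3 - 5) = 3 - 1*(-4/3) = 3 + 4/3 = 13/3)
k(b) = 1/13 (k(b) = 1/(3*(13/3)) = (⅓)*(3/13) = 1/13)
43 + 5*k(3) = 43 + 5*(1/13) = 43 + 5/13 = 564/13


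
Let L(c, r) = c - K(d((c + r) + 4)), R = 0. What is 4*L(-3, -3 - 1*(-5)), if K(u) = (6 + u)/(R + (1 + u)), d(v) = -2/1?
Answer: 4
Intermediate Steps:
d(v) = -2 (d(v) = -2*1 = -2)
K(u) = (6 + u)/(1 + u) (K(u) = (6 + u)/(0 + (1 + u)) = (6 + u)/(1 + u))
L(c, r) = 4 + c (L(c, r) = c - (6 - 2)/(1 - 2) = c - 4/(-1) = c - (-1)*4 = c - 1*(-4) = c + 4 = 4 + c)
4*L(-3, -3 - 1*(-5)) = 4*(4 - 3) = 4*1 = 4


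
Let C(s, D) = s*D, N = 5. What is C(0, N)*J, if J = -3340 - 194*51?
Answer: 0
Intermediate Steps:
C(s, D) = D*s
J = -13234 (J = -3340 - 1*9894 = -3340 - 9894 = -13234)
C(0, N)*J = (5*0)*(-13234) = 0*(-13234) = 0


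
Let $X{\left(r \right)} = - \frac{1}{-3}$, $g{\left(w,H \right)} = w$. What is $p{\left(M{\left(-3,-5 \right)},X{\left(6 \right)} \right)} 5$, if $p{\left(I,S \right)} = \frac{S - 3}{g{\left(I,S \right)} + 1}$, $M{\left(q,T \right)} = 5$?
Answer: $- \frac{20}{9} \approx -2.2222$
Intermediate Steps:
$X{\left(r \right)} = \frac{1}{3}$ ($X{\left(r \right)} = \left(-1\right) \left(- \frac{1}{3}\right) = \frac{1}{3}$)
$p{\left(I,S \right)} = \frac{-3 + S}{1 + I}$ ($p{\left(I,S \right)} = \frac{S - 3}{I + 1} = \frac{-3 + S}{1 + I}$)
$p{\left(M{\left(-3,-5 \right)},X{\left(6 \right)} \right)} 5 = \frac{-3 + \frac{1}{3}}{1 + 5} \cdot 5 = \frac{1}{6} \left(- \frac{8}{3}\right) 5 = \left(- \frac{4}{9}\right) 5 = - \frac{20}{9}$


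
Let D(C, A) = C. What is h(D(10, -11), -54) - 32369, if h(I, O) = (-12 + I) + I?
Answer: -32361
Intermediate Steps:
h(I, O) = -12 + 2*I
h(D(10, -11), -54) - 32369 = (-12 + 2*10) - 32369 = (-12 + 20) - 32369 = 8 - 32369 = -32361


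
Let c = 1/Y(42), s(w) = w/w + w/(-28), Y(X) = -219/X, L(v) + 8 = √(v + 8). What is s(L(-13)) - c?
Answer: 755/511 - I*√5/28 ≈ 1.4775 - 0.07986*I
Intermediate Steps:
L(v) = -8 + √(8 + v) (L(v) = -8 + √(v + 8) = -8 + √(8 + v))
s(w) = 1 - w/28 (s(w) = 1 + w*(-1/28) = 1 - w/28)
c = -14/73 (c = 1/(-219/42) = 1/(-219*1/42) = 1/(-73/14) = -14/73 ≈ -0.19178)
s(L(-13)) - c = (1 - (-8 + √(8 - 13))/28) - 1*(-14/73) = (1 - (-8 + √(-5))/28) + 14/73 = (1 - (-8 + I*√5)/28) + 14/73 = (1 + (2/7 - I*√5/28)) + 14/73 = (9/7 - I*√5/28) + 14/73 = 755/511 - I*√5/28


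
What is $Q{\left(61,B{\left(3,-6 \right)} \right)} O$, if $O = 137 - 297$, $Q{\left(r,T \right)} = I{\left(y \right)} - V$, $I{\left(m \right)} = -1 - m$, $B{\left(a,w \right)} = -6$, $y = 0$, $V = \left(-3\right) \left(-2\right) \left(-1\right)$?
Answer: $-800$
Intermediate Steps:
$V = -6$ ($V = 6 \left(-1\right) = -6$)
$Q{\left(r,T \right)} = 5$ ($Q{\left(r,T \right)} = \left(-1 - 0\right) - -6 = \left(-1 + 0\right) + 6 = -1 + 6 = 5$)
$O = -160$ ($O = 137 - 297 = -160$)
$Q{\left(61,B{\left(3,-6 \right)} \right)} O = 5 \left(-160\right) = -800$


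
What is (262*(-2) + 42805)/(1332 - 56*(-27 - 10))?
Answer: 42281/3404 ≈ 12.421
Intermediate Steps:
(262*(-2) + 42805)/(1332 - 56*(-27 - 10)) = (-524 + 42805)/(1332 - 56*(-37)) = 42281/(1332 + 2072) = 42281/3404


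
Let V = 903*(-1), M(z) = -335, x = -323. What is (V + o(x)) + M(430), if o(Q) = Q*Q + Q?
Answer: 102768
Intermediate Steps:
o(Q) = Q + Q² (o(Q) = Q² + Q = Q + Q²)
V = -903
(V + o(x)) + M(430) = (-903 - 323*(1 - 323)) - 335 = (-903 - 323*(-322)) - 335 = (-903 + 104006) - 335 = 103103 - 335 = 102768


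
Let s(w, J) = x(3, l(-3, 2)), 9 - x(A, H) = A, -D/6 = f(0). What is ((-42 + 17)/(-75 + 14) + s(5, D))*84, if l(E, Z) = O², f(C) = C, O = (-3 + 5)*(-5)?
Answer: 32844/61 ≈ 538.43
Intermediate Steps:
O = -10 (O = 2*(-5) = -10)
l(E, Z) = 100 (l(E, Z) = (-10)² = 100)
D = 0 (D = -6*0 = 0)
x(A, H) = 9 - A
s(w, J) = 6 (s(w, J) = 9 - 1*3 = 9 - 3 = 6)
((-42 + 17)/(-75 + 14) + s(5, D))*84 = ((-42 + 17)/(-75 + 14) + 6)*84 = (-25/(-61) + 6)*84 = (-25*(-1/61) + 6)*84 = (25/61 + 6)*84 = (391/61)*84 = 32844/61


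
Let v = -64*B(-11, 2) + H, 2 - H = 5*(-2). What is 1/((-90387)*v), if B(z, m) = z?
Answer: -1/64717092 ≈ -1.5452e-8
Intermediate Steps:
H = 12 (H = 2 - 5*(-2) = 2 - 1*(-10) = 2 + 10 = 12)
v = 716 (v = -64*(-11) + 12 = 704 + 12 = 716)
1/((-90387)*v) = 1/(-90387*716) = -1/90387*1/716 = -1/64717092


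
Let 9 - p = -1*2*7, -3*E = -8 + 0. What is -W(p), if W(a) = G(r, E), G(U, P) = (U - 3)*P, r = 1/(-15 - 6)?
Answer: 512/63 ≈ 8.1270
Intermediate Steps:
E = 8/3 (E = -(-8 + 0)/3 = -⅓*(-8) = 8/3 ≈ 2.6667)
p = 23 (p = 9 - (-1*2)*7 = 9 - (-2)*7 = 9 - 1*(-14) = 9 + 14 = 23)
r = -1/21 (r = 1/(-21) = -1/21 ≈ -0.047619)
G(U, P) = P*(-3 + U) (G(U, P) = (-3 + U)*P = P*(-3 + U))
W(a) = -512/63 (W(a) = 8*(-3 - 1/21)/3 = (8/3)*(-64/21) = -512/63)
-W(p) = -1*(-512/63) = 512/63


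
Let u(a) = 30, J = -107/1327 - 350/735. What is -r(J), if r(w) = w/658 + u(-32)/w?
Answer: 15329726438149/284527253262 ≈ 53.878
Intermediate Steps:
J = -15517/27867 (J = -107*1/1327 - 350*1/735 = -107/1327 - 10/21 = -15517/27867 ≈ -0.55682)
r(w) = 30/w + w/658 (r(w) = w/658 + 30/w = 30/w + w/658)
-r(J) = -(30/(-15517/27867) + (1/658)*(-15517/27867)) = -(30*(-27867/15517) - 15517/18336486) = -(-836010/15517 - 15517/18336486) = -1*(-15329726438149/284527253262) = 15329726438149/284527253262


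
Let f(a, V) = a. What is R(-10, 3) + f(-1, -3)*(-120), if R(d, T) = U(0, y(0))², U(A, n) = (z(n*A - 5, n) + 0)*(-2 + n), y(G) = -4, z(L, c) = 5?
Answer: 1020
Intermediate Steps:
U(A, n) = -10 + 5*n (U(A, n) = (5 + 0)*(-2 + n) = 5*(-2 + n) = -10 + 5*n)
R(d, T) = 900 (R(d, T) = (-10 + 5*(-4))² = (-10 - 20)² = (-30)² = 900)
R(-10, 3) + f(-1, -3)*(-120) = 900 - 1*(-120) = 900 + 120 = 1020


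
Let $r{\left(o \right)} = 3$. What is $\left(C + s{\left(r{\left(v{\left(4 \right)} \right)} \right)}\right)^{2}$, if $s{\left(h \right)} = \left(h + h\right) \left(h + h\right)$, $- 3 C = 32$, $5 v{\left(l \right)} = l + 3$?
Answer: $\frac{5776}{9} \approx 641.78$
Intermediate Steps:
$v{\left(l \right)} = \frac{3}{5} + \frac{l}{5}$ ($v{\left(l \right)} = \frac{l + 3}{5} = \frac{3 + l}{5} = \frac{3}{5} + \frac{l}{5}$)
$C = - \frac{32}{3}$ ($C = \left(- \frac{1}{3}\right) 32 = - \frac{32}{3} \approx -10.667$)
$s{\left(h \right)} = 4 h^{2}$ ($s{\left(h \right)} = 2 h 2 h = 4 h^{2}$)
$\left(C + s{\left(r{\left(v{\left(4 \right)} \right)} \right)}\right)^{2} = \left(- \frac{32}{3} + 4 \cdot 3^{2}\right)^{2} = \left(- \frac{32}{3} + 4 \cdot 9\right)^{2} = \left(- \frac{32}{3} + 36\right)^{2} = \left(\frac{76}{3}\right)^{2} = \frac{5776}{9}$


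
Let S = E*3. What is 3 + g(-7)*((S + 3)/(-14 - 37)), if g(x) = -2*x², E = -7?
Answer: -537/17 ≈ -31.588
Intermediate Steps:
S = -21 (S = -7*3 = -21)
3 + g(-7)*((S + 3)/(-14 - 37)) = 3 + (-2*(-7)²)*((-21 + 3)/(-14 - 37)) = 3 + (-2*49)*(-18/(-51)) = 3 - (-1764)*(-1)/51 = 3 - 98*6/17 = 3 - 588/17 = -537/17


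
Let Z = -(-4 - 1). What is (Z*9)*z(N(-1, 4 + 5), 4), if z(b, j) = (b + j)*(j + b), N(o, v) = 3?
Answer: 2205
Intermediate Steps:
z(b, j) = (b + j)² (z(b, j) = (b + j)*(b + j) = (b + j)²)
Z = 5 (Z = -1*(-5) = 5)
(Z*9)*z(N(-1, 4 + 5), 4) = (5*9)*(3 + 4)² = 45*7² = 45*49 = 2205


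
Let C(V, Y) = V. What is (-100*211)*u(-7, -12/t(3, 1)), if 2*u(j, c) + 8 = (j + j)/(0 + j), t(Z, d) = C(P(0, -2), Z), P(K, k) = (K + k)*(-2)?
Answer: 63300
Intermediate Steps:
P(K, k) = -2*K - 2*k
t(Z, d) = 4 (t(Z, d) = -2*0 - 2*(-2) = 0 + 4 = 4)
u(j, c) = -3 (u(j, c) = -4 + ((j + j)/(0 + j))/2 = -4 + ((2*j)/j)/2 = -4 + (½)*2 = -4 + 1 = -3)
(-100*211)*u(-7, -12/t(3, 1)) = -100*211*(-3) = -21100*(-3) = 63300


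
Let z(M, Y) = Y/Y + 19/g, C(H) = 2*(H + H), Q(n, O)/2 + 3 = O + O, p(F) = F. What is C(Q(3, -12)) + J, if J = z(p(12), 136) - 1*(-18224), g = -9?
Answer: 162062/9 ≈ 18007.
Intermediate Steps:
Q(n, O) = -6 + 4*O (Q(n, O) = -6 + 2*(O + O) = -6 + 2*(2*O) = -6 + 4*O)
C(H) = 4*H (C(H) = 2*(2*H) = 4*H)
z(M, Y) = -10/9 (z(M, Y) = Y/Y + 19/(-9) = 1 + 19*(-⅑) = 1 - 19/9 = -10/9)
J = 164006/9 (J = -10/9 - 1*(-18224) = -10/9 + 18224 = 164006/9 ≈ 18223.)
C(Q(3, -12)) + J = 4*(-6 + 4*(-12)) + 164006/9 = 4*(-6 - 48) + 164006/9 = 4*(-54) + 164006/9 = -216 + 164006/9 = 162062/9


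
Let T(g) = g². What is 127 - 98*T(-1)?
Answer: 29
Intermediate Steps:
127 - 98*T(-1) = 127 - 98*(-1)² = 127 - 98*1 = 127 - 98 = 29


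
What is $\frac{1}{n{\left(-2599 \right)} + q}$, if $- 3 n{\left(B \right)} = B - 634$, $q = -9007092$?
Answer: $- \frac{3}{27018043} \approx -1.1104 \cdot 10^{-7}$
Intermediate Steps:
$n{\left(B \right)} = \frac{634}{3} - \frac{B}{3}$ ($n{\left(B \right)} = - \frac{B - 634}{3} = - \frac{-634 + B}{3} = \frac{634}{3} - \frac{B}{3}$)
$\frac{1}{n{\left(-2599 \right)} + q} = \frac{1}{\left(\frac{634}{3} - - \frac{2599}{3}\right) - 9007092} = \frac{1}{\left(\frac{634}{3} + \frac{2599}{3}\right) - 9007092} = \frac{1}{\frac{3233}{3} - 9007092} = \frac{1}{- \frac{27018043}{3}} = - \frac{3}{27018043}$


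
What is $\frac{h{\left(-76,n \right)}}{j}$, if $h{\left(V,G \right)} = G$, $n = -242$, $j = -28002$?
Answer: $\frac{121}{14001} \approx 0.0086422$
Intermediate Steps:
$\frac{h{\left(-76,n \right)}}{j} = - \frac{242}{-28002} = \left(-242\right) \left(- \frac{1}{28002}\right) = \frac{121}{14001}$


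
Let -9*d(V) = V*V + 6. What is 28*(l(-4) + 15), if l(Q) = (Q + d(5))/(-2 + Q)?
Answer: 12278/27 ≈ 454.74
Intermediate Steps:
d(V) = -⅔ - V²/9 (d(V) = -(V*V + 6)/9 = -(V² + 6)/9 = -(6 + V²)/9 = -⅔ - V²/9)
l(Q) = (-31/9 + Q)/(-2 + Q) (l(Q) = (Q + (-⅔ - ⅑*5²))/(-2 + Q) = (Q + (-⅔ - ⅑*25))/(-2 + Q) = (Q + (-⅔ - 25/9))/(-2 + Q) = (Q - 31/9)/(-2 + Q) = (-31/9 + Q)/(-2 + Q))
28*(l(-4) + 15) = 28*((-31/9 - 4)/(-2 - 4) + 15) = 28*(-67/9/(-6) + 15) = 28*(-⅙*(-67/9) + 15) = 28*(67/54 + 15) = 28*(877/54) = 12278/27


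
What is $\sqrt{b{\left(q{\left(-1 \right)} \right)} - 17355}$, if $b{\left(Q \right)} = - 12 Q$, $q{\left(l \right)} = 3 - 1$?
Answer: $3 i \sqrt{1931} \approx 131.83 i$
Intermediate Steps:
$q{\left(l \right)} = 2$ ($q{\left(l \right)} = 3 - 1 = 2$)
$\sqrt{b{\left(q{\left(-1 \right)} \right)} - 17355} = \sqrt{\left(-12\right) 2 - 17355} = \sqrt{-24 - 17355} = \sqrt{-17379} = 3 i \sqrt{1931}$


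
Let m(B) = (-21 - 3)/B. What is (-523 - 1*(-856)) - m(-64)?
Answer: 2661/8 ≈ 332.63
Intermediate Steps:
m(B) = -24/B
(-523 - 1*(-856)) - m(-64) = (-523 - 1*(-856)) - (-24)/(-64) = (-523 + 856) - (-24)*(-1)/64 = 333 - 1*3/8 = 333 - 3/8 = 2661/8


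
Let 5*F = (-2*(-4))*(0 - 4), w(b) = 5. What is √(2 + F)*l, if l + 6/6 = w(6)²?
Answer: 24*I*√110/5 ≈ 50.343*I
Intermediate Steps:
F = -32/5 (F = ((-2*(-4))*(0 - 4))/5 = (8*(-4))/5 = (⅕)*(-32) = -32/5 ≈ -6.4000)
l = 24 (l = -1 + 5² = -1 + 25 = 24)
√(2 + F)*l = √(2 - 32/5)*24 = √(-22/5)*24 = (I*√110/5)*24 = 24*I*√110/5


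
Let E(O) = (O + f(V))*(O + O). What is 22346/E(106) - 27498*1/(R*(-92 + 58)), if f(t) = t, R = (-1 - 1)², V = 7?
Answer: 82722643/407252 ≈ 203.12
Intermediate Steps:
R = 4 (R = (-2)² = 4)
E(O) = 2*O*(7 + O) (E(O) = (O + 7)*(O + O) = (7 + O)*(2*O) = 2*O*(7 + O))
22346/E(106) - 27498*1/(R*(-92 + 58)) = 22346/((2*106*(7 + 106))) - 27498*1/(4*(-92 + 58)) = 22346/((2*106*113)) - 27498/((-34*4)) = 22346/23956 - 27498/(-136) = 22346*(1/23956) - 27498*(-1/136) = 11173/11978 + 13749/68 = 82722643/407252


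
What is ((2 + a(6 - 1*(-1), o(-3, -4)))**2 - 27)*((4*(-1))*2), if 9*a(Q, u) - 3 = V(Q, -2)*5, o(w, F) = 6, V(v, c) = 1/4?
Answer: 27071/162 ≈ 167.10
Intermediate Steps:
V(v, c) = 1/4
a(Q, u) = 17/36 (a(Q, u) = 1/3 + ((1/4)*5)/9 = 1/3 + (1/9)*(5/4) = 1/3 + 5/36 = 17/36)
((2 + a(6 - 1*(-1), o(-3, -4)))**2 - 27)*((4*(-1))*2) = ((2 + 17/36)**2 - 27)*((4*(-1))*2) = ((89/36)**2 - 27)*(-4*2) = (7921/1296 - 27)*(-8) = -27071/1296*(-8) = 27071/162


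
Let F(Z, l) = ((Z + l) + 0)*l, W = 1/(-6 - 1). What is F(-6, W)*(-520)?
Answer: -22360/49 ≈ -456.33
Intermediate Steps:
W = -⅐ (W = 1/(-7) = -⅐ ≈ -0.14286)
F(Z, l) = l*(Z + l) (F(Z, l) = (Z + l)*l = l*(Z + l))
F(-6, W)*(-520) = -(-6 - ⅐)/7*(-520) = -⅐*(-43/7)*(-520) = (43/49)*(-520) = -22360/49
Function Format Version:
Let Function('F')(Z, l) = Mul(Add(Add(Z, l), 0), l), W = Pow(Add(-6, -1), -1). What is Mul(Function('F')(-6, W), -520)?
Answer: Rational(-22360, 49) ≈ -456.33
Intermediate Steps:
W = Rational(-1, 7) (W = Pow(-7, -1) = Rational(-1, 7) ≈ -0.14286)
Function('F')(Z, l) = Mul(l, Add(Z, l)) (Function('F')(Z, l) = Mul(Add(Z, l), l) = Mul(l, Add(Z, l)))
Mul(Function('F')(-6, W), -520) = Mul(Mul(Rational(-1, 7), Add(-6, Rational(-1, 7))), -520) = Mul(Mul(Rational(-1, 7), Rational(-43, 7)), -520) = Mul(Rational(43, 49), -520) = Rational(-22360, 49)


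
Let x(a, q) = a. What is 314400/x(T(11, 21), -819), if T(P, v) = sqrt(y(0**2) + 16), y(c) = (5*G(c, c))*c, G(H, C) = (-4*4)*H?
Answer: 78600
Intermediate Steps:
G(H, C) = -16*H
y(c) = -80*c**2 (y(c) = (5*(-16*c))*c = (-80*c)*c = -80*c**2)
T(P, v) = 4 (T(P, v) = sqrt(-80*(0**2)**2 + 16) = sqrt(-80*0**2 + 16) = sqrt(-80*0 + 16) = sqrt(0 + 16) = sqrt(16) = 4)
314400/x(T(11, 21), -819) = 314400/4 = 314400*(1/4) = 78600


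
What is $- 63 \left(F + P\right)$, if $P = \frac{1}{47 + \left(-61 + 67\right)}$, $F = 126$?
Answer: $- \frac{420777}{53} \approx -7939.2$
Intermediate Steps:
$P = \frac{1}{53}$ ($P = \frac{1}{47 + 6} = \frac{1}{53} \approx 0.018868$)
$- 63 \left(F + P\right) = - 63 \left(126 + \frac{1}{53}\right) = \left(-63\right) \frac{6679}{53} = - \frac{420777}{53}$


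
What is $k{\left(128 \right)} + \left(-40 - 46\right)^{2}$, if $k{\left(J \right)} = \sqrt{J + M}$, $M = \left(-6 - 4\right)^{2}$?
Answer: $7396 + 2 \sqrt{57} \approx 7411.1$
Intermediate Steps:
$M = 100$ ($M = \left(-10\right)^{2} = 100$)
$k{\left(J \right)} = \sqrt{100 + J}$ ($k{\left(J \right)} = \sqrt{J + 100} = \sqrt{100 + J}$)
$k{\left(128 \right)} + \left(-40 - 46\right)^{2} = \sqrt{100 + 128} + \left(-40 - 46\right)^{2} = \sqrt{228} + \left(-86\right)^{2} = 2 \sqrt{57} + 7396 = 7396 + 2 \sqrt{57}$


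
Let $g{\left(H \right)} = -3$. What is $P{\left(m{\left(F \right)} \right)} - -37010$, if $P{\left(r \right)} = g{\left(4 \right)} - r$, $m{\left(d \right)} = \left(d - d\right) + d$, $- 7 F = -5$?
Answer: $\frac{259044}{7} \approx 37006.0$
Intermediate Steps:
$F = \frac{5}{7}$ ($F = \left(- \frac{1}{7}\right) \left(-5\right) = \frac{5}{7} \approx 0.71429$)
$m{\left(d \right)} = d$ ($m{\left(d \right)} = 0 + d = d$)
$P{\left(r \right)} = -3 - r$
$P{\left(m{\left(F \right)} \right)} - -37010 = \left(-3 - \frac{5}{7}\right) - -37010 = \left(-3 - \frac{5}{7}\right) + 37010 = - \frac{26}{7} + 37010 = \frac{259044}{7}$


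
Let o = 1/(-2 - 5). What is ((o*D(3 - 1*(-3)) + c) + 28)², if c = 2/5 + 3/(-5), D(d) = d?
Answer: 889249/1225 ≈ 725.92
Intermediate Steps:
o = -⅐ (o = 1/(-7) = -⅐ ≈ -0.14286)
c = -⅕ (c = 2*(⅕) + 3*(-⅕) = ⅖ - ⅗ = -⅕ ≈ -0.20000)
((o*D(3 - 1*(-3)) + c) + 28)² = ((-(3 - 1*(-3))/7 - ⅕) + 28)² = ((-(3 + 3)/7 - ⅕) + 28)² = ((-⅐*6 - ⅕) + 28)² = ((-6/7 - ⅕) + 28)² = (-37/35 + 28)² = (943/35)² = 889249/1225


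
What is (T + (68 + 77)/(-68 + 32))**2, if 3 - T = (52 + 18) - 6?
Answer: 5480281/1296 ≈ 4228.6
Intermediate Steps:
T = -61 (T = 3 - ((52 + 18) - 6) = 3 - (70 - 6) = 3 - 1*64 = 3 - 64 = -61)
(T + (68 + 77)/(-68 + 32))**2 = (-61 + (68 + 77)/(-68 + 32))**2 = (-61 + 145/(-36))**2 = (-61 + 145*(-1/36))**2 = (-61 - 145/36)**2 = (-2341/36)**2 = 5480281/1296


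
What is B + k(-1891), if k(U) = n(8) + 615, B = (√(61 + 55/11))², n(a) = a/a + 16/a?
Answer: 684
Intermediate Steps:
n(a) = 1 + 16/a
B = 66 (B = (√(61 + 55*(1/11)))² = (√(61 + 5))² = (√66)² = 66)
k(U) = 618 (k(U) = (16 + 8)/8 + 615 = (⅛)*24 + 615 = 3 + 615 = 618)
B + k(-1891) = 66 + 618 = 684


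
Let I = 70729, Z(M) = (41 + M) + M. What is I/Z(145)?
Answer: 70729/331 ≈ 213.68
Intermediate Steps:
Z(M) = 41 + 2*M
I/Z(145) = 70729/(41 + 2*145) = 70729/(41 + 290) = 70729/331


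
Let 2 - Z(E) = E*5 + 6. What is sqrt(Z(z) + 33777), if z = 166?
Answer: sqrt(32943) ≈ 181.50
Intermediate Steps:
Z(E) = -4 - 5*E (Z(E) = 2 - (E*5 + 6) = 2 - (5*E + 6) = 2 - (6 + 5*E) = 2 + (-6 - 5*E) = -4 - 5*E)
sqrt(Z(z) + 33777) = sqrt((-4 - 5*166) + 33777) = sqrt((-4 - 830) + 33777) = sqrt(-834 + 33777) = sqrt(32943)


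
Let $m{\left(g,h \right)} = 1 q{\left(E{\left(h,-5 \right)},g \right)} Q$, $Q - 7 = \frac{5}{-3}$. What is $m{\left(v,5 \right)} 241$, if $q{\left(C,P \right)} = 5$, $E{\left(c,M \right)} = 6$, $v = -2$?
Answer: $\frac{19280}{3} \approx 6426.7$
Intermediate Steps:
$Q = \frac{16}{3}$ ($Q = 7 + \frac{5}{-3} = 7 + 5 \left(- \frac{1}{3}\right) = 7 - \frac{5}{3} = \frac{16}{3} \approx 5.3333$)
$m{\left(g,h \right)} = \frac{80}{3}$ ($m{\left(g,h \right)} = 1 \cdot 5 \cdot \frac{16}{3} = 5 \cdot \frac{16}{3} = \frac{80}{3}$)
$m{\left(v,5 \right)} 241 = \frac{80}{3} \cdot 241 = \frac{19280}{3}$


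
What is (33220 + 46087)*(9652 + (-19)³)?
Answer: 221504451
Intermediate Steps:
(33220 + 46087)*(9652 + (-19)³) = 79307*(9652 - 6859) = 79307*2793 = 221504451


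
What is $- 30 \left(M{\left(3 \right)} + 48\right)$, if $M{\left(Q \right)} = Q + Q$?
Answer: $-1620$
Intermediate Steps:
$M{\left(Q \right)} = 2 Q$
$- 30 \left(M{\left(3 \right)} + 48\right) = - 30 \left(2 \cdot 3 + 48\right) = - 30 \left(6 + 48\right) = \left(-30\right) 54 = -1620$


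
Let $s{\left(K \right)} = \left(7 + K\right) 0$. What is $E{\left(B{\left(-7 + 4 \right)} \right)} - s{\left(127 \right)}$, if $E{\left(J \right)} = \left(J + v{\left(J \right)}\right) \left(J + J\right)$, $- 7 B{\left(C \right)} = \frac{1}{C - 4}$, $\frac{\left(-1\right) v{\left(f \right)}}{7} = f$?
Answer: $- \frac{12}{2401} \approx -0.0049979$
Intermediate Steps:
$v{\left(f \right)} = - 7 f$
$B{\left(C \right)} = - \frac{1}{7 \left(-4 + C\right)}$ ($B{\left(C \right)} = - \frac{1}{7 \left(C - 4\right)} = - \frac{1}{7 \left(-4 + C\right)}$)
$E{\left(J \right)} = - 12 J^{2}$ ($E{\left(J \right)} = \left(J - 7 J\right) \left(J + J\right) = - 6 J 2 J = - 12 J^{2}$)
$s{\left(K \right)} = 0$
$E{\left(B{\left(-7 + 4 \right)} \right)} - s{\left(127 \right)} = - 12 \left(- \frac{1}{-28 + 7 \left(-7 + 4\right)}\right)^{2} - 0 = - 12 \left(- \frac{1}{-28 + 7 \left(-3\right)}\right)^{2} + 0 = - 12 \left(- \frac{1}{-28 - 21}\right)^{2} + 0 = - 12 \left(- \frac{1}{-49}\right)^{2} + 0 = - 12 \left(\left(-1\right) \left(- \frac{1}{49}\right)\right)^{2} + 0 = - \frac{12}{2401} + 0 = - \frac{12}{2401}$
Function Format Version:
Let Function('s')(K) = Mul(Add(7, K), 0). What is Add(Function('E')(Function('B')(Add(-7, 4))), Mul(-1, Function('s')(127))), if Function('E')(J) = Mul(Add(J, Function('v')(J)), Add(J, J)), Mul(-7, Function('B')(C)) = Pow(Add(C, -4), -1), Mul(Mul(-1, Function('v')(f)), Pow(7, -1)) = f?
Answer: Rational(-12, 2401) ≈ -0.0049979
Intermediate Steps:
Function('v')(f) = Mul(-7, f)
Function('B')(C) = Mul(Rational(-1, 7), Pow(Add(-4, C), -1)) (Function('B')(C) = Mul(Rational(-1, 7), Pow(Add(C, -4), -1)) = Mul(Rational(-1, 7), Pow(Add(-4, C), -1)))
Function('E')(J) = Mul(-12, Pow(J, 2)) (Function('E')(J) = Mul(Add(J, Mul(-7, J)), Add(J, J)) = Mul(Mul(-6, J), Mul(2, J)) = Mul(-12, Pow(J, 2)))
Function('s')(K) = 0
Add(Function('E')(Function('B')(Add(-7, 4))), Mul(-1, Function('s')(127))) = Add(Mul(-12, Pow(Mul(-1, Pow(Add(-28, Mul(7, Add(-7, 4))), -1)), 2)), Mul(-1, 0)) = Add(Mul(-12, Pow(Mul(-1, Pow(Add(-28, Mul(7, -3)), -1)), 2)), 0) = Add(Mul(-12, Pow(Mul(-1, Pow(Add(-28, -21), -1)), 2)), 0) = Add(Mul(-12, Pow(Mul(-1, Pow(-49, -1)), 2)), 0) = Add(Mul(-12, Pow(Mul(-1, Rational(-1, 49)), 2)), 0) = Add(Mul(-12, Pow(Rational(1, 49), 2)), 0) = Add(Mul(-12, Rational(1, 2401)), 0) = Add(Rational(-12, 2401), 0) = Rational(-12, 2401)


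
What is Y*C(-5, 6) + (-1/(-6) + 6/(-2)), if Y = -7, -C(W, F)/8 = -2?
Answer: -689/6 ≈ -114.83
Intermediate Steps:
C(W, F) = 16 (C(W, F) = -8*(-2) = 16)
Y*C(-5, 6) + (-1/(-6) + 6/(-2)) = -7*16 + (-1/(-6) + 6/(-2)) = -112 + (-1*(-⅙) + 6*(-½)) = -112 + (⅙ - 3) = -112 - 17/6 = -689/6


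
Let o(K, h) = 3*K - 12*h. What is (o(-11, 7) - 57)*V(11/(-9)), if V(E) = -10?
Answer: 1740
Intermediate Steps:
o(K, h) = -12*h + 3*K
(o(-11, 7) - 57)*V(11/(-9)) = ((-12*7 + 3*(-11)) - 57)*(-10) = ((-84 - 33) - 57)*(-10) = (-117 - 57)*(-10) = -174*(-10) = 1740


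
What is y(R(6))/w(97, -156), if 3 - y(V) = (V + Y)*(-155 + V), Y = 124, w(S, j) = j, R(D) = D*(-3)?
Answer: -18341/156 ≈ -117.57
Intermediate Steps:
R(D) = -3*D
y(V) = 3 - (-155 + V)*(124 + V) (y(V) = 3 - (V + 124)*(-155 + V) = 3 - (124 + V)*(-155 + V) = 3 - (-155 + V)*(124 + V))
y(R(6))/w(97, -156) = (19223 - (-3*6)² + 31*(-3*6))/(-156) = (19223 - 1*(-18)² + 31*(-18))*(-1/156) = (19223 - 1*324 - 558)*(-1/156) = (19223 - 324 - 558)*(-1/156) = 18341*(-1/156) = -18341/156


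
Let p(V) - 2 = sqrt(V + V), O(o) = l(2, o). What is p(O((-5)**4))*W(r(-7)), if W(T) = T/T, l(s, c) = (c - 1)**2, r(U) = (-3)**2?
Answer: 2 + 624*sqrt(2) ≈ 884.47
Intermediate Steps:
r(U) = 9
l(s, c) = (-1 + c)**2
O(o) = (-1 + o)**2
W(T) = 1
p(V) = 2 + sqrt(2)*sqrt(V) (p(V) = 2 + sqrt(V + V) = 2 + sqrt(2*V) = 2 + sqrt(2)*sqrt(V))
p(O((-5)**4))*W(r(-7)) = (2 + sqrt(2)*sqrt((-1 + (-5)**4)**2))*1 = (2 + sqrt(2)*sqrt((-1 + 625)**2))*1 = (2 + sqrt(2)*sqrt(624**2))*1 = (2 + sqrt(2)*sqrt(389376))*1 = (2 + sqrt(2)*624)*1 = (2 + 624*sqrt(2))*1 = 2 + 624*sqrt(2)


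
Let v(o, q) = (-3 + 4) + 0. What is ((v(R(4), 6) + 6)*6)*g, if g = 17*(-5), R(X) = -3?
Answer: -3570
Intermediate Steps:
v(o, q) = 1 (v(o, q) = 1 + 0 = 1)
g = -85
((v(R(4), 6) + 6)*6)*g = ((1 + 6)*6)*(-85) = (7*6)*(-85) = 42*(-85) = -3570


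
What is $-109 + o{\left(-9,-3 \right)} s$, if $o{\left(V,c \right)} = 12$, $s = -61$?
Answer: $-841$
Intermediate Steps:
$-109 + o{\left(-9,-3 \right)} s = -109 + 12 \left(-61\right) = -109 - 732 = -841$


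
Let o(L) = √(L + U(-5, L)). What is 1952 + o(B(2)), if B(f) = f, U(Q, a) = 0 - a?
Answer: 1952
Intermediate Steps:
U(Q, a) = -a
o(L) = 0 (o(L) = √(L - L) = √0 = 0)
1952 + o(B(2)) = 1952 + 0 = 1952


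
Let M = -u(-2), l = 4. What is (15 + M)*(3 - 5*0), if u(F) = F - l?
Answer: 63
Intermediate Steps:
u(F) = -4 + F (u(F) = F - 1*4 = F - 4 = -4 + F)
M = 6 (M = -(-4 - 2) = -1*(-6) = 6)
(15 + M)*(3 - 5*0) = (15 + 6)*(3 - 5*0) = 21*(3 + 0) = 21*3 = 63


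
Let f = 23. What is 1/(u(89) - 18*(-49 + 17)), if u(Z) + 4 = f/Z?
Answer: 89/50931 ≈ 0.0017475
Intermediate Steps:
u(Z) = -4 + 23/Z
1/(u(89) - 18*(-49 + 17)) = 1/((-4 + 23/89) - 18*(-49 + 17)) = 1/((-4 + 23*(1/89)) - 18*(-32)) = 1/((-4 + 23/89) + 576) = 1/(-333/89 + 576) = 1/(50931/89) = 89/50931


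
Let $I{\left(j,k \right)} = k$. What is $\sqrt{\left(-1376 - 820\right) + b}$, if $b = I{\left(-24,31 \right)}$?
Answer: $i \sqrt{2165} \approx 46.53 i$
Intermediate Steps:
$b = 31$
$\sqrt{\left(-1376 - 820\right) + b} = \sqrt{\left(-1376 - 820\right) + 31} = \sqrt{-2196 + 31} = \sqrt{-2165} = i \sqrt{2165}$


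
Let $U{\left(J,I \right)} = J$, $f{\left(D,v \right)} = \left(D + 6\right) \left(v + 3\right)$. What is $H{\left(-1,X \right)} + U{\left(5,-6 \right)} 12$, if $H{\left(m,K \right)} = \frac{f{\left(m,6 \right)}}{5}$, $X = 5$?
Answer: $69$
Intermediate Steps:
$f{\left(D,v \right)} = \left(3 + v\right) \left(6 + D\right)$ ($f{\left(D,v \right)} = \left(6 + D\right) \left(3 + v\right) = \left(3 + v\right) \left(6 + D\right)$)
$H{\left(m,K \right)} = \frac{54}{5} + \frac{9 m}{5}$ ($H{\left(m,K \right)} = \frac{18 + 3 m + 6 \cdot 6 + m 6}{5} = \left(18 + 3 m + 36 + 6 m\right) \frac{1}{5} = \left(54 + 9 m\right) \frac{1}{5} = \frac{54}{5} + \frac{9 m}{5}$)
$H{\left(-1,X \right)} + U{\left(5,-6 \right)} 12 = \left(\frac{54}{5} + \frac{9}{5} \left(-1\right)\right) + 5 \cdot 12 = \left(\frac{54}{5} - \frac{9}{5}\right) + 60 = 9 + 60 = 69$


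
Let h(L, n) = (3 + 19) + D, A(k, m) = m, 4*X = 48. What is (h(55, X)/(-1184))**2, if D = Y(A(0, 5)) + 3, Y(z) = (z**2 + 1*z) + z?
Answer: 225/87616 ≈ 0.0025680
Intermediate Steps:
X = 12 (X = (1/4)*48 = 12)
Y(z) = z**2 + 2*z (Y(z) = (z**2 + z) + z = (z + z**2) + z = z**2 + 2*z)
D = 38 (D = 5*(2 + 5) + 3 = 5*7 + 3 = 35 + 3 = 38)
h(L, n) = 60 (h(L, n) = (3 + 19) + 38 = 22 + 38 = 60)
(h(55, X)/(-1184))**2 = (60/(-1184))**2 = (60*(-1/1184))**2 = (-15/296)**2 = 225/87616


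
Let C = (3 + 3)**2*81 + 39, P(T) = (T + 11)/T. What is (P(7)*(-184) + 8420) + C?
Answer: 76313/7 ≈ 10902.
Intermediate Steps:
P(T) = (11 + T)/T
C = 2955 (C = 6**2*81 + 39 = 36*81 + 39 = 2916 + 39 = 2955)
(P(7)*(-184) + 8420) + C = (((11 + 7)/7)*(-184) + 8420) + 2955 = (((1/7)*18)*(-184) + 8420) + 2955 = ((18/7)*(-184) + 8420) + 2955 = (-3312/7 + 8420) + 2955 = 55628/7 + 2955 = 76313/7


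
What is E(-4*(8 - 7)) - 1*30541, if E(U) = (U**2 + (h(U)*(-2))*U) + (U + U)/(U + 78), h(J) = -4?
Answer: -1130613/37 ≈ -30557.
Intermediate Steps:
E(U) = U**2 + 8*U + 2*U/(78 + U) (E(U) = (U**2 + (-4*(-2))*U) + (U + U)/(U + 78) = (U**2 + 8*U) + (2*U)/(78 + U) = (U**2 + 8*U) + 2*U/(78 + U) = U**2 + 8*U + 2*U/(78 + U))
E(-4*(8 - 7)) - 1*30541 = (-4*(8 - 7))*(626 + (-4*(8 - 7))**2 + 86*(-4*(8 - 7)))/(78 - 4*(8 - 7)) - 1*30541 = (-4*1)*(626 + (-4*1)**2 + 86*(-4*1))/(78 - 4*1) - 30541 = -4*(626 + (-4)**2 + 86*(-4))/(78 - 4) - 30541 = -4*(626 + 16 - 344)/74 - 30541 = -4*1/74*298 - 30541 = -596/37 - 30541 = -1130613/37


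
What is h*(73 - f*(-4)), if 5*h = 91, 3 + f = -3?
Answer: 4459/5 ≈ 891.80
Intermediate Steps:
f = -6 (f = -3 - 3 = -6)
h = 91/5 (h = (1/5)*91 = 91/5 ≈ 18.200)
h*(73 - f*(-4)) = 91*(73 - 1*(-6)*(-4))/5 = 91*(73 + 6*(-4))/5 = 91*(73 - 24)/5 = (91/5)*49 = 4459/5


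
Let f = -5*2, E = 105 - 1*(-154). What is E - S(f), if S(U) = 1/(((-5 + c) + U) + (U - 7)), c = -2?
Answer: 8807/34 ≈ 259.03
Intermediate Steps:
E = 259 (E = 105 + 154 = 259)
f = -10
S(U) = 1/(-14 + 2*U) (S(U) = 1/(((-5 - 2) + U) + (U - 7)) = 1/((-7 + U) + (-7 + U)) = 1/(-14 + 2*U))
E - S(f) = 259 - 1/(2*(-7 - 10)) = 259 - 1/(2*(-17)) = 259 - (-1)/(2*17) = 259 - 1*(-1/34) = 259 + 1/34 = 8807/34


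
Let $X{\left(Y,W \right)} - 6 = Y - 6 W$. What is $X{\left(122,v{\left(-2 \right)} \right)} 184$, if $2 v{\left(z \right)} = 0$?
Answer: $23552$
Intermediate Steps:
$v{\left(z \right)} = 0$ ($v{\left(z \right)} = \frac{1}{2} \cdot 0 = 0$)
$X{\left(Y,W \right)} = 6 + Y - 6 W$ ($X{\left(Y,W \right)} = 6 - \left(- Y + 6 W\right) = 6 + Y - 6 W$)
$X{\left(122,v{\left(-2 \right)} \right)} 184 = \left(6 + 122 - 0\right) 184 = \left(6 + 122 + 0\right) 184 = 128 \cdot 184 = 23552$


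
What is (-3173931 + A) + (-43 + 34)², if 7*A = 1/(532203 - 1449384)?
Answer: -20376964417951/6420267 ≈ -3.1738e+6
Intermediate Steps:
A = -1/6420267 (A = 1/(7*(532203 - 1449384)) = (⅐)/(-917181) = (⅐)*(-1/917181) = -1/6420267 ≈ -1.5576e-7)
(-3173931 + A) + (-43 + 34)² = (-3173931 - 1/6420267) + (-43 + 34)² = -20377484459578/6420267 + (-9)² = -20377484459578/6420267 + 81 = -20376964417951/6420267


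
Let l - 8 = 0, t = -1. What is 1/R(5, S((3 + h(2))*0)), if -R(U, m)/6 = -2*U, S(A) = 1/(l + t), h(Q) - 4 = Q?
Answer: 1/60 ≈ 0.016667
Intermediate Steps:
h(Q) = 4 + Q
l = 8 (l = 8 + 0 = 8)
S(A) = ⅐ (S(A) = 1/(8 - 1) = 1/7 = ⅐)
R(U, m) = 12*U (R(U, m) = -(-12)*U = 12*U)
1/R(5, S((3 + h(2))*0)) = 1/(12*5) = 1/60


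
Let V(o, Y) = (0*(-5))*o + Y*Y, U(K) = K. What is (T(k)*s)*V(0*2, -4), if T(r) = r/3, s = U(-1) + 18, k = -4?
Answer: -1088/3 ≈ -362.67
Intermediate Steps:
V(o, Y) = Y**2 (V(o, Y) = 0*o + Y**2 = 0 + Y**2 = Y**2)
s = 17 (s = -1 + 18 = 17)
T(r) = r/3 (T(r) = r*(1/3) = r/3)
(T(k)*s)*V(0*2, -4) = (((1/3)*(-4))*17)*(-4)**2 = -4/3*17*16 = -68/3*16 = -1088/3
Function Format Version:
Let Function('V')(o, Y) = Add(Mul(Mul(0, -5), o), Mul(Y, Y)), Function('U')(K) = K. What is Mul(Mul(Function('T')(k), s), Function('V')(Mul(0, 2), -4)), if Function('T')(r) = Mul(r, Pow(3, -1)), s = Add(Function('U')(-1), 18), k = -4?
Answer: Rational(-1088, 3) ≈ -362.67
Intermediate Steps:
Function('V')(o, Y) = Pow(Y, 2) (Function('V')(o, Y) = Add(Mul(0, o), Pow(Y, 2)) = Add(0, Pow(Y, 2)) = Pow(Y, 2))
s = 17 (s = Add(-1, 18) = 17)
Function('T')(r) = Mul(Rational(1, 3), r) (Function('T')(r) = Mul(r, Rational(1, 3)) = Mul(Rational(1, 3), r))
Mul(Mul(Function('T')(k), s), Function('V')(Mul(0, 2), -4)) = Mul(Mul(Mul(Rational(1, 3), -4), 17), Pow(-4, 2)) = Mul(Mul(Rational(-4, 3), 17), 16) = Mul(Rational(-68, 3), 16) = Rational(-1088, 3)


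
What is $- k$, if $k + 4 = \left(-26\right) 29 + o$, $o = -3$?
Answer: $761$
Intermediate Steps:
$k = -761$ ($k = -4 - 757 = -761$)
$- k = \left(-1\right) \left(-761\right) = 761$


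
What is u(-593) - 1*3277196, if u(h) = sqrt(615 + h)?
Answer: -3277196 + sqrt(22) ≈ -3.2772e+6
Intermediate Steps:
u(-593) - 1*3277196 = sqrt(615 - 593) - 1*3277196 = sqrt(22) - 3277196 = -3277196 + sqrt(22)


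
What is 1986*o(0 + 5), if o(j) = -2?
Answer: -3972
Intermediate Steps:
1986*o(0 + 5) = 1986*(-2) = -3972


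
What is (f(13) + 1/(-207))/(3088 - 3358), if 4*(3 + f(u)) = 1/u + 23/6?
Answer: 43643/5812560 ≈ 0.0075084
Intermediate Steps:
f(u) = -49/24 + 1/(4*u) (f(u) = -3 + (1/u + 23/6)/4 = -3 + (23/6 + 1/u)/4 = -3 + (23/24 + 1/(4*u)) = -49/24 + 1/(4*u))
(f(13) + 1/(-207))/(3088 - 3358) = ((1/24)*(6 - 49*13)/13 + 1/(-207))/(3088 - 3358) = ((1/24)*(1/13)*(6 - 637) - 1/207)/(-270) = ((1/24)*(1/13)*(-631) - 1/207)*(-1/270) = (-631/312 - 1/207)*(-1/270) = -43643/21528*(-1/270) = 43643/5812560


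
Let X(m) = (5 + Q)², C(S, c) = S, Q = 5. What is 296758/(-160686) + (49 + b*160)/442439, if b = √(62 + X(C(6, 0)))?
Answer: -65644719574/35546876577 + 1440*√2/442439 ≈ -1.8421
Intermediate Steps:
X(m) = 100 (X(m) = (5 + 5)² = 10² = 100)
b = 9*√2 (b = √(62 + 100) = √162 = 9*√2 ≈ 12.728)
296758/(-160686) + (49 + b*160)/442439 = 296758/(-160686) + (49 + (9*√2)*160)/442439 = 296758*(-1/160686) + (49 + 1440*√2)*(1/442439) = -148379/80343 + (49/442439 + 1440*√2/442439) = -65644719574/35546876577 + 1440*√2/442439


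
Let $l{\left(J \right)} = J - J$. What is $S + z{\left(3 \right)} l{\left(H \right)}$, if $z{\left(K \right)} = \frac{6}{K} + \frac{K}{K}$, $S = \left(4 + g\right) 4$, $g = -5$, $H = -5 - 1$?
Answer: $-4$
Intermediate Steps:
$H = -6$
$S = -4$ ($S = \left(4 - 5\right) 4 = \left(-1\right) 4 = -4$)
$z{\left(K \right)} = 1 + \frac{6}{K}$ ($z{\left(K \right)} = \frac{6}{K} + 1 = 1 + \frac{6}{K}$)
$l{\left(J \right)} = 0$
$S + z{\left(3 \right)} l{\left(H \right)} = -4 + \frac{6 + 3}{3} \cdot 0 = -4 + \frac{1}{3} \cdot 9 \cdot 0 = -4 + 3 \cdot 0 = -4 + 0 = -4$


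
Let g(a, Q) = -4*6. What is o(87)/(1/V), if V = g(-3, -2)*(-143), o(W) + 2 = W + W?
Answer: 590304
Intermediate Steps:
g(a, Q) = -24
o(W) = -2 + 2*W (o(W) = -2 + (W + W) = -2 + 2*W)
V = 3432 (V = -24*(-143) = 3432)
o(87)/(1/V) = (-2 + 2*87)/(1/3432) = (-2 + 174)/(1/3432) = 172*3432 = 590304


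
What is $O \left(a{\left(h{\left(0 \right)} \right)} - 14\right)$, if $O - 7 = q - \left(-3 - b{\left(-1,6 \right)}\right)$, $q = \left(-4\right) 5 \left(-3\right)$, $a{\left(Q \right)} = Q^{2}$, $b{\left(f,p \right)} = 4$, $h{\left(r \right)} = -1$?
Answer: $-962$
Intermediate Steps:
$q = 60$ ($q = \left(-20\right) \left(-3\right) = 60$)
$O = 74$ ($O = 7 + \left(60 - \left(-3 - 4\right)\right) = 7 + \left(60 - -7\right) = 7 + \left(60 + 7\right) = 7 + 67 = 74$)
$O \left(a{\left(h{\left(0 \right)} \right)} - 14\right) = 74 \left(\left(-1\right)^{2} - 14\right) = 74 \left(1 - 14\right) = 74 \left(-13\right) = -962$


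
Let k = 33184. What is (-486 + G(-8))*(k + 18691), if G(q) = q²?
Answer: -21891250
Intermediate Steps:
(-486 + G(-8))*(k + 18691) = (-486 + (-8)²)*(33184 + 18691) = (-486 + 64)*51875 = -422*51875 = -21891250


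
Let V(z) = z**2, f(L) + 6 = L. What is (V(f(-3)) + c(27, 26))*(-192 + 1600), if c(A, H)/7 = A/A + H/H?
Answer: 133760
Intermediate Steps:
f(L) = -6 + L
c(A, H) = 14 (c(A, H) = 7*(A/A + H/H) = 7*(1 + 1) = 7*2 = 14)
(V(f(-3)) + c(27, 26))*(-192 + 1600) = ((-6 - 3)**2 + 14)*(-192 + 1600) = ((-9)**2 + 14)*1408 = (81 + 14)*1408 = 95*1408 = 133760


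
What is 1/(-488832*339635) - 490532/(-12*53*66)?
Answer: 3393346191980011/290376774103680 ≈ 11.686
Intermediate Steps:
1/(-488832*339635) - 490532/(-12*53*66) = -1/488832*1/339635 - 490532/((-636*66)) = -1/166024456320 - 490532/(-41976) = -1/166024456320 - 490532*(-1/41976) = -1/166024456320 + 122633/10494 = 3393346191980011/290376774103680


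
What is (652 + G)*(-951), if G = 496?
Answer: -1091748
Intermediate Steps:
(652 + G)*(-951) = (652 + 496)*(-951) = 1148*(-951) = -1091748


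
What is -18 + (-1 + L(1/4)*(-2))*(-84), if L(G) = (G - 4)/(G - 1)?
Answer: 906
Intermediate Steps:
L(G) = (-4 + G)/(-1 + G)
-18 + (-1 + L(1/4)*(-2))*(-84) = -18 + (-1 + ((-4 + 1/4)/(-1 + 1/4))*(-2))*(-84) = -18 + (-1 + (-15/4/(-3/4))*(-2))*(-84) = -18 + (-1 - 4/3*(-15/4)*(-2))*(-84) = -18 + (-1 + 5*(-2))*(-84) = -18 + (-1 - 10)*(-84) = -18 - 11*(-84) = -18 + 924 = 906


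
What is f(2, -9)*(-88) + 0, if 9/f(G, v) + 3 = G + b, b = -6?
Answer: 792/7 ≈ 113.14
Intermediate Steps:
f(G, v) = 9/(-9 + G) (f(G, v) = 9/(-3 + (G - 6)) = 9/(-3 + (-6 + G)) = 9/(-9 + G))
f(2, -9)*(-88) + 0 = (9/(-9 + 2))*(-88) + 0 = (9/(-7))*(-88) + 0 = (9*(-1/7))*(-88) + 0 = -9/7*(-88) + 0 = 792/7 + 0 = 792/7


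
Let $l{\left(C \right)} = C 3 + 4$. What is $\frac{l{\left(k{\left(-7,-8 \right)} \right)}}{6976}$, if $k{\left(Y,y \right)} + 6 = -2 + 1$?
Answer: $- \frac{17}{6976} \approx -0.0024369$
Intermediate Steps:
$k{\left(Y,y \right)} = -7$ ($k{\left(Y,y \right)} = -6 + \left(-2 + 1\right) = -6 - 1 = -7$)
$l{\left(C \right)} = 4 + 3 C$ ($l{\left(C \right)} = 3 C + 4 = 4 + 3 C$)
$\frac{l{\left(k{\left(-7,-8 \right)} \right)}}{6976} = \frac{4 + 3 \left(-7\right)}{6976} = \left(4 - 21\right) \frac{1}{6976} = \left(-17\right) \frac{1}{6976} = - \frac{17}{6976}$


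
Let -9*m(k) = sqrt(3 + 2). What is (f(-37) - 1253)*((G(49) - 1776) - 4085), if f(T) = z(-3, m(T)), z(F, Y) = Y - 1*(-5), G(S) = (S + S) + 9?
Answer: 7180992 + 1918*sqrt(5)/3 ≈ 7.1824e+6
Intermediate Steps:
m(k) = -sqrt(5)/9 (m(k) = -sqrt(3 + 2)/9 = -sqrt(5)/9)
G(S) = 9 + 2*S (G(S) = 2*S + 9 = 9 + 2*S)
z(F, Y) = 5 + Y (z(F, Y) = Y + 5 = 5 + Y)
f(T) = 5 - sqrt(5)/9
(f(-37) - 1253)*((G(49) - 1776) - 4085) = ((5 - sqrt(5)/9) - 1253)*(((9 + 2*49) - 1776) - 4085) = (-1248 - sqrt(5)/9)*(((9 + 98) - 1776) - 4085) = (-1248 - sqrt(5)/9)*((107 - 1776) - 4085) = (-1248 - sqrt(5)/9)*(-1669 - 4085) = (-1248 - sqrt(5)/9)*(-5754) = 7180992 + 1918*sqrt(5)/3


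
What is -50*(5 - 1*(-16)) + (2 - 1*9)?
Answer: -1057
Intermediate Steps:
-50*(5 - 1*(-16)) + (2 - 1*9) = -50*(5 + 16) + (2 - 9) = -50*21 - 7 = -1050 - 7 = -1057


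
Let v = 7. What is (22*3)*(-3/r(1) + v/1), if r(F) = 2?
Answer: 363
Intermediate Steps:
(22*3)*(-3/r(1) + v/1) = (22*3)*(-3/2 + 7/1) = 66*(-3*½ + 7*1) = 66*(-3/2 + 7) = 66*(11/2) = 363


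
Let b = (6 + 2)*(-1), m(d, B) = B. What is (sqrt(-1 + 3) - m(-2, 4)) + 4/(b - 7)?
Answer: -64/15 + sqrt(2) ≈ -2.8525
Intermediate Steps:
b = -8 (b = 8*(-1) = -8)
(sqrt(-1 + 3) - m(-2, 4)) + 4/(b - 7) = (sqrt(-1 + 3) - 1*4) + 4/(-8 - 7) = (sqrt(2) - 4) + 4/(-15) = (-4 + sqrt(2)) - 1/15*4 = (-4 + sqrt(2)) - 4/15 = -64/15 + sqrt(2)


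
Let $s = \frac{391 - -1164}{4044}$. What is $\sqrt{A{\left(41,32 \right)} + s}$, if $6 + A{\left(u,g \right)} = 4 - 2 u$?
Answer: $\frac{i \sqrt{341860551}}{2022} \approx 9.1441 i$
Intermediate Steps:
$A{\left(u,g \right)} = -2 - 2 u$ ($A{\left(u,g \right)} = -6 - \left(-4 + 2 u\right) = -2 - 2 u$)
$s = \frac{1555}{4044}$ ($s = \left(391 + 1164\right) \frac{1}{4044} = 1555 \cdot \frac{1}{4044} = \frac{1555}{4044} \approx 0.38452$)
$\sqrt{A{\left(41,32 \right)} + s} = \sqrt{\left(-2 - 82\right) + \frac{1555}{4044}} = \sqrt{-84 + \frac{1555}{4044}} = \sqrt{- \frac{338141}{4044}} = \frac{i \sqrt{341860551}}{2022}$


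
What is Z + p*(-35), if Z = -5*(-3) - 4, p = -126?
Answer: 4421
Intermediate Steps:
Z = 11 (Z = 15 - 4 = 11)
Z + p*(-35) = 11 - 126*(-35) = 11 + 4410 = 4421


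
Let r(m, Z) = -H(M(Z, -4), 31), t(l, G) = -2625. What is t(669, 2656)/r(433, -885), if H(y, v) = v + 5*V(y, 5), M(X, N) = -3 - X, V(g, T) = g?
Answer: 2625/4441 ≈ 0.59108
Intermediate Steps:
H(y, v) = v + 5*y
r(m, Z) = -16 + 5*Z (r(m, Z) = -(31 + 5*(-3 - Z)) = -(31 + (-15 - 5*Z)) = -(16 - 5*Z) = -16 + 5*Z)
t(669, 2656)/r(433, -885) = -2625/(-16 + 5*(-885)) = -2625/(-16 - 4425) = -2625/(-4441) = -2625*(-1/4441) = 2625/4441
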